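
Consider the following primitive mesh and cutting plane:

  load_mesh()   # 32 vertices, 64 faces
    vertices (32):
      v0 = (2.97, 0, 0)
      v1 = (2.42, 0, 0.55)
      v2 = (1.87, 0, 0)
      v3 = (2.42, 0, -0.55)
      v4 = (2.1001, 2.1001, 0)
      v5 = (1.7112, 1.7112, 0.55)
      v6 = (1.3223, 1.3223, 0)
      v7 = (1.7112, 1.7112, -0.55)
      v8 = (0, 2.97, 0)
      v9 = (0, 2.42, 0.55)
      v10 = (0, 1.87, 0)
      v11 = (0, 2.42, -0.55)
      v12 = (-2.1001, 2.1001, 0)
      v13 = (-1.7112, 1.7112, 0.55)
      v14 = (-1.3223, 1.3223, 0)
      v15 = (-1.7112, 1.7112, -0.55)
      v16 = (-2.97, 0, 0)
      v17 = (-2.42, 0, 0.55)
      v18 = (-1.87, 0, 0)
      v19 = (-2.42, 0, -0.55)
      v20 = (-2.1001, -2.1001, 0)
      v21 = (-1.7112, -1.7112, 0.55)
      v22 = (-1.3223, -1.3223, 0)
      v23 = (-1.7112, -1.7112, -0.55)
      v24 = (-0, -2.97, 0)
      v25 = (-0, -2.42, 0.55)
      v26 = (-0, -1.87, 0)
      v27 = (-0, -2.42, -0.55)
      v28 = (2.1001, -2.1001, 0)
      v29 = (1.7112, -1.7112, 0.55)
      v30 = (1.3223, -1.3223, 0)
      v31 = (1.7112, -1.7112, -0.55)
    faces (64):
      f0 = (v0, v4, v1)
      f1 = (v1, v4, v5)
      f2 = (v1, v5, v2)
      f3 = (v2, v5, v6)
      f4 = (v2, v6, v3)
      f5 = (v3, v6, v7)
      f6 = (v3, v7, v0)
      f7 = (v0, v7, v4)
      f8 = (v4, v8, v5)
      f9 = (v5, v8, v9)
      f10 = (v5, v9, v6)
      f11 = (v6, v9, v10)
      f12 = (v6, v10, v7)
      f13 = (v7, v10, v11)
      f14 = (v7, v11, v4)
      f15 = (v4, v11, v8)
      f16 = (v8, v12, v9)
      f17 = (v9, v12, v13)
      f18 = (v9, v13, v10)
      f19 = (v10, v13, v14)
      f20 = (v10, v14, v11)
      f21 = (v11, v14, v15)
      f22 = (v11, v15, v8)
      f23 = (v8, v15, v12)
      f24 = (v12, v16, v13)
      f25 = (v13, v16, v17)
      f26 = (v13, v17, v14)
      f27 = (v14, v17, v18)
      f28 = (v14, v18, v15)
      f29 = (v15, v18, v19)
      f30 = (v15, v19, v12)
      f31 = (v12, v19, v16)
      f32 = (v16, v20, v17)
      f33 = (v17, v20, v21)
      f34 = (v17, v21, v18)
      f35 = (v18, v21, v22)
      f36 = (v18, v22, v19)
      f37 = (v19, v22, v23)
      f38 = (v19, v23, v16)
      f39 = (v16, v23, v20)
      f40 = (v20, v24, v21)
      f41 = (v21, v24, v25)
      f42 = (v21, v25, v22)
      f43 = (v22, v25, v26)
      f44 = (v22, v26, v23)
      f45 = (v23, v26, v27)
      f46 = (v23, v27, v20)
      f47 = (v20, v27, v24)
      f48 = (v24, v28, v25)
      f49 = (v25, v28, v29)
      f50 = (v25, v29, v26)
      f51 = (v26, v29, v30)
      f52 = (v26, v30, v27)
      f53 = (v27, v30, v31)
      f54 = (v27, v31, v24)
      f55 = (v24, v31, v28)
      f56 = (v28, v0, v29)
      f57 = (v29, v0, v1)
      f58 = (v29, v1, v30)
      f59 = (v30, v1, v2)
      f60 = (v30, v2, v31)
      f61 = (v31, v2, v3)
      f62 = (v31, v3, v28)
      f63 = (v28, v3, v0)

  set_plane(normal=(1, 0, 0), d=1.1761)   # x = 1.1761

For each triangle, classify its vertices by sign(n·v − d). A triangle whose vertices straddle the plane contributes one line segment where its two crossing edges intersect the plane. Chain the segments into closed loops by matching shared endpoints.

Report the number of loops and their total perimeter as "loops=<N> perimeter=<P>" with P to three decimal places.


Straddling triangles (16 of 64):
  (v4,v8,v5) [+-+] → (1.1761, 2.48284, 0)–(1.1761, 2.10483, 0.378013)  len=0.5346
  (v5,v8,v9) [+--] → (1.1761, 2.10483, 0.378013)–(1.1761, 1.93284, 0.55)  len=0.2432
  (v5,v9,v6) [+-+] → (1.1761, 1.93284, 0.55)–(1.1761, 1.44367, 0.0608107)  len=0.6918
  (v6,v9,v10) [+--] → (1.1761, 1.44367, 0.0608107)–(1.1761, 1.38286, 0)  len=0.0860
  (v6,v10,v7) [+-+] → (1.1761, 1.38286, 0)–(1.1761, 1.76086, -0.378013)  len=0.5346
  (v7,v10,v11) [+--] → (1.1761, 1.76086, -0.378013)–(1.1761, 1.93284, -0.55)  len=0.2432
  (v7,v11,v4) [+-+] → (1.1761, 1.93284, -0.55)–(1.1761, 2.24085, -0.241988)  len=0.4356
  (v4,v11,v8) [+--] → (1.1761, 2.24085, -0.241988)–(1.1761, 2.48284, 0)  len=0.3422
  (v24,v28,v25) [-+-] → (1.1761, -2.48284, 0)–(1.1761, -2.24085, 0.241988)  len=0.3422
  (v25,v28,v29) [-++] → (1.1761, -2.24085, 0.241988)–(1.1761, -1.93284, 0.55)  len=0.4356
  (v25,v29,v26) [-+-] → (1.1761, -1.93284, 0.55)–(1.1761, -1.76086, 0.378013)  len=0.2432
  (v26,v29,v30) [-++] → (1.1761, -1.76086, 0.378013)–(1.1761, -1.38286, 0)  len=0.5346
  (v26,v30,v27) [-+-] → (1.1761, -1.38286, 0)–(1.1761, -1.44367, -0.0608107)  len=0.0860
  (v27,v30,v31) [-++] → (1.1761, -1.44367, -0.0608107)–(1.1761, -1.93284, -0.55)  len=0.6918
  (v27,v31,v24) [-+-] → (1.1761, -1.93284, -0.55)–(1.1761, -2.10483, -0.378013)  len=0.2432
  (v24,v31,v28) [-++] → (1.1761, -2.10483, -0.378013)–(1.1761, -2.48284, 0)  len=0.5346

Chained into 2 loop(s):
  loop 1: 8 segments, perimeter = 3.1112
  loop 2: 8 segments, perimeter = 3.1112
Total perimeter = 6.222

loops=2 perimeter=6.222


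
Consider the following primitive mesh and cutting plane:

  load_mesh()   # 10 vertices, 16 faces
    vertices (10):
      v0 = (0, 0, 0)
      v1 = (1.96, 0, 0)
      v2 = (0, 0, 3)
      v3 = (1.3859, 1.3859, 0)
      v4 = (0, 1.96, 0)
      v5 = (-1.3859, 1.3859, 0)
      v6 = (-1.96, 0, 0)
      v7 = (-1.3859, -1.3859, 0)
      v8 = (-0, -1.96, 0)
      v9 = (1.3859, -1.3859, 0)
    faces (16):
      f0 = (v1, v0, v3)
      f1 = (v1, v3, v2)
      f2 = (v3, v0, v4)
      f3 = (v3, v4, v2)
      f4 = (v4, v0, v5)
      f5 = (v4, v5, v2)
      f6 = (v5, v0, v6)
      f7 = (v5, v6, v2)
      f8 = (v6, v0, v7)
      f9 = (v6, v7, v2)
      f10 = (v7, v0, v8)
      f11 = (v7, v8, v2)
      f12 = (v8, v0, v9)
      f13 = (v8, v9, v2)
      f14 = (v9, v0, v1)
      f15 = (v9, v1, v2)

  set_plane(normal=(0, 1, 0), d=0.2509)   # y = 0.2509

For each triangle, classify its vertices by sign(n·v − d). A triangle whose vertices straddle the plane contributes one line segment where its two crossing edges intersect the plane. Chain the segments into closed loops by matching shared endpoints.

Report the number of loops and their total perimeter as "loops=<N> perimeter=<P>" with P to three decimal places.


loops=1 perimeter=10.176

Straddling triangles (8 of 16):
  (v1,v0,v3) [--+] → (0.2509, 0.2509, 0)–(1.85607, 0.2509, 0)  len=1.6052
  (v1,v3,v2) [-+-] → (1.85607, 0.2509, 0)–(0.2509, 0.2509, 2.45689)  len=2.9348
  (v3,v0,v4) [+-+] → (0.2509, 0.2509, 0)–(0, 0.2509, 0)  len=0.2509
  (v3,v4,v2) [++-] → (0, 0.2509, 2.61597)–(0.2509, 0.2509, 2.45689)  len=0.2971
  (v4,v0,v5) [+-+] → (0, 0.2509, 0)–(-0.2509, 0.2509, 0)  len=0.2509
  (v4,v5,v2) [++-] → (-0.2509, 0.2509, 2.45689)–(0, 0.2509, 2.61597)  len=0.2971
  (v5,v0,v6) [+--] → (-0.2509, 0.2509, 0)–(-1.85607, 0.2509, 0)  len=1.6052
  (v5,v6,v2) [+--] → (-1.85607, 0.2509, 0)–(-0.2509, 0.2509, 2.45689)  len=2.9348

Chained into 1 loop(s):
  loop 1: 8 segments, perimeter = 10.1758
Total perimeter = 10.176


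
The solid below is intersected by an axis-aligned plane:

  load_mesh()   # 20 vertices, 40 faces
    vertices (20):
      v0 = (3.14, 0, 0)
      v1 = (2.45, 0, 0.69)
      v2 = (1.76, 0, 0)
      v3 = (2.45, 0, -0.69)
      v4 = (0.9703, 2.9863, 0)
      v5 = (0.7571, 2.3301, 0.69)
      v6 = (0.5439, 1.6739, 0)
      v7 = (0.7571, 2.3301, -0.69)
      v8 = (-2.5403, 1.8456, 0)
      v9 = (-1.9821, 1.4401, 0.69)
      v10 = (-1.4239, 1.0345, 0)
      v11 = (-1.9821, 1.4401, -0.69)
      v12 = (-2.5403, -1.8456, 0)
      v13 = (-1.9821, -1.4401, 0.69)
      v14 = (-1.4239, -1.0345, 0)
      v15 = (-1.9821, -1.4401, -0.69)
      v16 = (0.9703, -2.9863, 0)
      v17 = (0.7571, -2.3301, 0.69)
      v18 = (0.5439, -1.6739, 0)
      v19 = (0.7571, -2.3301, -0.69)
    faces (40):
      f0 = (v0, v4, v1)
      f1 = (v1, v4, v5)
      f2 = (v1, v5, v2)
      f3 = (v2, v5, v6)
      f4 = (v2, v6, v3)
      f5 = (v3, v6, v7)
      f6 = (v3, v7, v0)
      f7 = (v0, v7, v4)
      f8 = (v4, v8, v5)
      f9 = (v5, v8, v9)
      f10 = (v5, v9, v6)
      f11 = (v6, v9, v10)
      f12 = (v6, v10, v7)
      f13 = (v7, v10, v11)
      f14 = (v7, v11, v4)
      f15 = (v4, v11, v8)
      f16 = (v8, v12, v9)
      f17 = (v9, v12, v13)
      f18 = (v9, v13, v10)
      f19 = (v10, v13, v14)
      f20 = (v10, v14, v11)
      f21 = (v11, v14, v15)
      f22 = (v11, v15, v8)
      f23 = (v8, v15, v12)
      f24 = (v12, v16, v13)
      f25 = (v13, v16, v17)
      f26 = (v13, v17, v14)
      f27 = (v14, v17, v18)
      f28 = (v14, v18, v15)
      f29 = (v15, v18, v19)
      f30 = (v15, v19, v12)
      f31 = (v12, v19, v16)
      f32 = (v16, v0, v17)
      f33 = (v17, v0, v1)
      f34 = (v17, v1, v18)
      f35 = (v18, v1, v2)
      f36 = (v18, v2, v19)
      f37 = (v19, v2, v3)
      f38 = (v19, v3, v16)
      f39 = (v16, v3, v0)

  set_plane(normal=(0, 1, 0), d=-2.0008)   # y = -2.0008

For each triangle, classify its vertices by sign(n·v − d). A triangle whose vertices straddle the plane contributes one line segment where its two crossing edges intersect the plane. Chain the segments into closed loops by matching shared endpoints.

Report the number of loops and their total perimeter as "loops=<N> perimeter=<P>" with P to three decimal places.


Straddling triangles (14 of 40):
  (v12,v16,v13) [+-+] → (-2.06266, -2.0008, 0)–(-0.911468, -2.0008, 0.439785)  len=1.2323
  (v13,v16,v17) [+--] → (-0.911468, -2.0008, 0.439785)–(-0.256404, -2.0008, 0.69)  len=0.7012
  (v13,v17,v14) [+-+] → (-0.256404, -2.0008, 0.69)–(0.20276, -2.0008, 0.514624)  len=0.4915
  (v14,v17,v18) [+-+] → (0.20276, -2.0008, 0.514624)–(0.65011, -2.0008, 0.343738)  len=0.4789
  (v15,v18,v19) [++-] → (0.65011, -2.0008, -0.343738)–(-0.256404, -2.0008, -0.69)  len=0.9704
  (v15,v19,v12) [+-+] → (-0.256404, -2.0008, -0.69)–(-1.48404, -2.0008, -0.221028)  len=1.3142
  (v12,v19,v16) [+--] → (-1.48404, -2.0008, -0.221028)–(-2.06266, -2.0008, 0)  len=0.6194
  (v16,v0,v17) [-+-] → (1.68632, -2.0008, 0)–(1.09386, -2.0008, 0.592486)  len=0.8379
  (v17,v0,v1) [-++] → (1.09386, -2.0008, 0.592486)–(0.996348, -2.0008, 0.69)  len=0.1379
  (v17,v1,v18) [-++] → (0.996348, -2.0008, 0.69)–(0.65011, -2.0008, 0.343738)  len=0.4897
  (v18,v2,v19) [++-] → (0.898834, -2.0008, -0.592486)–(0.65011, -2.0008, -0.343738)  len=0.3518
  (v19,v2,v3) [-++] → (0.898834, -2.0008, -0.592486)–(0.996348, -2.0008, -0.69)  len=0.1379
  (v19,v3,v16) [-+-] → (0.996348, -2.0008, -0.69)–(1.45861, -2.0008, -0.227705)  len=0.6538
  (v16,v3,v0) [-++] → (1.45861, -2.0008, -0.227705)–(1.68632, -2.0008, 0)  len=0.3220

Chained into 1 loop(s):
  loop 1: 14 segments, perimeter = 8.7388
Total perimeter = 8.739

loops=1 perimeter=8.739


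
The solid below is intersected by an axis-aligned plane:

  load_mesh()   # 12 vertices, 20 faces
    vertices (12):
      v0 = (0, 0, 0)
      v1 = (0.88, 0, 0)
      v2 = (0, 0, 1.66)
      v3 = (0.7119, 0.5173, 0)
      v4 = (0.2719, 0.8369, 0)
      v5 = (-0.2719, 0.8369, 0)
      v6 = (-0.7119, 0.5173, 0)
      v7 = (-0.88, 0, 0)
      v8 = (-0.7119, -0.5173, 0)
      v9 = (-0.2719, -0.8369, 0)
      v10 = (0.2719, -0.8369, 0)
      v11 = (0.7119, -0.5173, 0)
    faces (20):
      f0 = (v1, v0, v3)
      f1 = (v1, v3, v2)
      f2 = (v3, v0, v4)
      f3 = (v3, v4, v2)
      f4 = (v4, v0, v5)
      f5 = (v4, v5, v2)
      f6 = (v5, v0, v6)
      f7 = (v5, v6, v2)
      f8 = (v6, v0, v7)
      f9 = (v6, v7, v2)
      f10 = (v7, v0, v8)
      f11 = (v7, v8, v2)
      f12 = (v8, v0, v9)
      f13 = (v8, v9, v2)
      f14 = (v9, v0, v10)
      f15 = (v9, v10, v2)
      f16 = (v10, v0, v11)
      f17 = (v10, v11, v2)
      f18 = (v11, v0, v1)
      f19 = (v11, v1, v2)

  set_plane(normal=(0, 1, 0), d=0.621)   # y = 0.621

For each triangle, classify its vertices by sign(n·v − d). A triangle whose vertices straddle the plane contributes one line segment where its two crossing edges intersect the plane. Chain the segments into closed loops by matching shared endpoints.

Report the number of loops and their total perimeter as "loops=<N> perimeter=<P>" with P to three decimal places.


loops=1 perimeter=2.670

Straddling triangles (6 of 20):
  (v3,v0,v4) [--+] → (0.201756, 0.621, 0)–(0.569134, 0.621, 0)  len=0.3674
  (v3,v4,v2) [-+-] → (0.569134, 0.621, 0)–(0.201756, 0.621, 0.42824)  len=0.5642
  (v4,v0,v5) [+-+] → (0.201756, 0.621, 0)–(-0.201756, 0.621, 0)  len=0.4035
  (v4,v5,v2) [++-] → (-0.201756, 0.621, 0.42824)–(0.201756, 0.621, 0.42824)  len=0.4035
  (v5,v0,v6) [+--] → (-0.201756, 0.621, 0)–(-0.569134, 0.621, 0)  len=0.3674
  (v5,v6,v2) [+--] → (-0.569134, 0.621, 0)–(-0.201756, 0.621, 0.42824)  len=0.5642

Chained into 1 loop(s):
  loop 1: 6 segments, perimeter = 2.6702
Total perimeter = 2.670


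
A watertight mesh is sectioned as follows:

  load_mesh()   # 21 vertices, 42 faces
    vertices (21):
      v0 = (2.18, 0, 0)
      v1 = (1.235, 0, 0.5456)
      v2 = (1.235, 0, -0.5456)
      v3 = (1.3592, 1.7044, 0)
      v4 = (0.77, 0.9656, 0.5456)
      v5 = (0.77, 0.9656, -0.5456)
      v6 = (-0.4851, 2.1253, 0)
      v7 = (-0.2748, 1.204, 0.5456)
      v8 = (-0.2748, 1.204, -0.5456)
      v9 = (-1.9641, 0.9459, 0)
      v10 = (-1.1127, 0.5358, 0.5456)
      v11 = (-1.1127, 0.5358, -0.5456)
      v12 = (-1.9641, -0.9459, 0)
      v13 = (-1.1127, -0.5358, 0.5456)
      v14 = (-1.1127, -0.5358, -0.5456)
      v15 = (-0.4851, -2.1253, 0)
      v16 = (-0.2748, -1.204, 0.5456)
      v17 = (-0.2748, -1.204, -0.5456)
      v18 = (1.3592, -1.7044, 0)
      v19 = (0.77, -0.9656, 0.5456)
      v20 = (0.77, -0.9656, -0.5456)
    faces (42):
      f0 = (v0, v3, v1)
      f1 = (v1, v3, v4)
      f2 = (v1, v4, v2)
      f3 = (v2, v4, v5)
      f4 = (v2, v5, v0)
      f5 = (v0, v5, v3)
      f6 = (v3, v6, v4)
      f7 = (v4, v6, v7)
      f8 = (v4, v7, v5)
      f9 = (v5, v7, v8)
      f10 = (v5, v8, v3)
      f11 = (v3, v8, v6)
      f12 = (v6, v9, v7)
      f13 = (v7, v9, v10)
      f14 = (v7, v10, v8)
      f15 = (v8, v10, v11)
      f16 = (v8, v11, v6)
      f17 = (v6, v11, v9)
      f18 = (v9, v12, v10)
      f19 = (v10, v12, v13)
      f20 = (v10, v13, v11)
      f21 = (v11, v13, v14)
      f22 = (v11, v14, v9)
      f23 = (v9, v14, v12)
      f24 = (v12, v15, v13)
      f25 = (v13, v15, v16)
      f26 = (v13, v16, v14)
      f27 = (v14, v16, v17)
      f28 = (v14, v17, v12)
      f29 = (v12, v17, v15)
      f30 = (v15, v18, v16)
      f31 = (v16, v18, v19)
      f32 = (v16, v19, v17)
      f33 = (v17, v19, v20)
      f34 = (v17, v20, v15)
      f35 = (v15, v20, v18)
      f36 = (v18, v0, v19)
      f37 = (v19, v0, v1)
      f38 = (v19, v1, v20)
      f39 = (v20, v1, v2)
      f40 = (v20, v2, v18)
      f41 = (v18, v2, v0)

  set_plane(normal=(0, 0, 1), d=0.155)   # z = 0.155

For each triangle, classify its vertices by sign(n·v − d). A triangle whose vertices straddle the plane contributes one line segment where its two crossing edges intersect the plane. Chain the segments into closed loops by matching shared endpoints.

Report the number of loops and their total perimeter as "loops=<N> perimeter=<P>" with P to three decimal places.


loops=2 perimeter=19.113

Straddling triangles (28 of 42):
  (v0,v3,v1) [--+] → (1.32392, 1.2202, 0.155)–(1.91153, 0, 0.155)  len=1.3543
  (v1,v3,v4) [+-+] → (1.32392, 1.2202, 0.155)–(1.19181, 1.49451, 0.155)  len=0.3045
  (v1,v4,v2) [++-] → (0.936449, 0.619959, 0.155)–(1.235, 0, 0.155)  len=0.6881
  (v2,v4,v5) [-+-] → (0.936449, 0.619959, 0.155)–(0.77, 0.9656, 0.155)  len=0.3836
  (v3,v6,v4) [--+] → (-0.128537, 1.79584, 0.155)–(1.19181, 1.49451, 0.155)  len=1.3543
  (v4,v6,v7) [+-+] → (-0.128537, 1.79584, 0.155)–(-0.425356, 1.86357, 0.155)  len=0.3044
  (v4,v7,v5) [++-] → (0.0991909, 1.11866, 0.155)–(0.77, 0.9656, 0.155)  len=0.6881
  (v5,v7,v8) [-+-] → (0.0991909, 1.11866, 0.155)–(-0.2748, 1.204, 0.155)  len=0.3836
  (v6,v9,v7) [--+] → (-1.48419, 1.01922, 0.155)–(-0.425356, 1.86357, 0.155)  len=1.3543
  (v7,v9,v10) [+-+] → (-1.48419, 1.01922, 0.155)–(-1.72222, 0.829394, 0.155)  len=0.3045
  (v7,v10,v8) [++-] → (-0.81277, 0.774985, 0.155)–(-0.2748, 1.204, 0.155)  len=0.6881
  (v8,v10,v11) [-+-] → (-0.81277, 0.774985, 0.155)–(-1.1127, 0.5358, 0.155)  len=0.3836
  (v9,v12,v10) [--+] → (-1.72222, -0.524962, 0.155)–(-1.72222, 0.829394, 0.155)  len=1.3544
  (v10,v12,v13) [+-+] → (-1.72222, -0.524962, 0.155)–(-1.72222, -0.829394, 0.155)  len=0.3044
  (v10,v13,v11) [++-] → (-1.1127, -0.152216, 0.155)–(-1.1127, 0.5358, 0.155)  len=0.6880
  (v11,v13,v14) [-+-] → (-1.1127, -0.152216, 0.155)–(-1.1127, -0.5358, 0.155)  len=0.3836
  (v12,v15,v13) [--+] → (-0.663395, -1.67374, 0.155)–(-1.72222, -0.829394, 0.155)  len=1.3543
  (v13,v15,v16) [+-+] → (-0.663395, -1.67374, 0.155)–(-0.425356, -1.86357, 0.155)  len=0.3045
  (v13,v16,v14) [++-] → (-0.57473, -0.964815, 0.155)–(-1.1127, -0.5358, 0.155)  len=0.6881
  (v14,v16,v17) [-+-] → (-0.57473, -0.964815, 0.155)–(-0.2748, -1.204, 0.155)  len=0.3836
  (v15,v18,v16) [--+] → (0.894995, -1.56224, 0.155)–(-0.425356, -1.86357, 0.155)  len=1.3543
  (v16,v18,v19) [+-+] → (0.894995, -1.56224, 0.155)–(1.19181, -1.49451, 0.155)  len=0.3044
  (v16,v19,v17) [++-] → (0.396009, -1.05094, 0.155)–(-0.2748, -1.204, 0.155)  len=0.6881
  (v17,v19,v20) [-+-] → (0.396009, -1.05094, 0.155)–(0.77, -0.9656, 0.155)  len=0.3836
  (v18,v0,v19) [--+] → (1.77943, -0.274318, 0.155)–(1.19181, -1.49451, 0.155)  len=1.3543
  (v19,v0,v1) [+-+] → (1.77943, -0.274318, 0.155)–(1.91153, 0, 0.155)  len=0.3045
  (v19,v1,v20) [++-] → (1.06855, -0.345641, 0.155)–(0.77, -0.9656, 0.155)  len=0.6881
  (v20,v1,v2) [-+-] → (1.06855, -0.345641, 0.155)–(1.235, 0, 0.155)  len=0.3836

Chained into 2 loop(s):
  loop 1: 14 segments, perimeter = 11.6113
  loop 2: 14 segments, perimeter = 7.5018
Total perimeter = 19.113


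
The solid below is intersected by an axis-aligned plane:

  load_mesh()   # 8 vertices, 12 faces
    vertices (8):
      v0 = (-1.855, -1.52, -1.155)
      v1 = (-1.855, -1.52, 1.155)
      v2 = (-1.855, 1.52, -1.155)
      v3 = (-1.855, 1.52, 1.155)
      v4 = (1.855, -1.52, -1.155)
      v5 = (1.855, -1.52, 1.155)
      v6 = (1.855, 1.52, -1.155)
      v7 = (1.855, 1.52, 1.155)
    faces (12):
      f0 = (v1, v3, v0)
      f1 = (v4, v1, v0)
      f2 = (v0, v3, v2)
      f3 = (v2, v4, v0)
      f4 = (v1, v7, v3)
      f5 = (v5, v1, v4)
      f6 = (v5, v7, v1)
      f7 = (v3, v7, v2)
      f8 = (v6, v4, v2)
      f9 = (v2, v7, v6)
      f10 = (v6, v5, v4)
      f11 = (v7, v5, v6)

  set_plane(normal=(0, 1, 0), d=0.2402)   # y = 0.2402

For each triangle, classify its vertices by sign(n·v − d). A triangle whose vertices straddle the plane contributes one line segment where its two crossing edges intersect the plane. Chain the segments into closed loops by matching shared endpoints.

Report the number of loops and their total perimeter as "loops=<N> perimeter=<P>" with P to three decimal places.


loops=1 perimeter=12.040

Straddling triangles (8 of 12):
  (v1,v3,v0) [-+-] → (-1.855, 0.2402, 1.155)–(-1.855, 0.2402, 0.18252)  len=0.9725
  (v0,v3,v2) [-++] → (-1.855, 0.2402, 0.18252)–(-1.855, 0.2402, -1.155)  len=1.3375
  (v2,v4,v0) [+--] → (-0.293139, 0.2402, -1.155)–(-1.855, 0.2402, -1.155)  len=1.5619
  (v1,v7,v3) [-++] → (0.293139, 0.2402, 1.155)–(-1.855, 0.2402, 1.155)  len=2.1481
  (v5,v7,v1) [-+-] → (1.855, 0.2402, 1.155)–(0.293139, 0.2402, 1.155)  len=1.5619
  (v6,v4,v2) [+-+] → (1.855, 0.2402, -1.155)–(-0.293139, 0.2402, -1.155)  len=2.1481
  (v6,v5,v4) [+--] → (1.855, 0.2402, -0.18252)–(1.855, 0.2402, -1.155)  len=0.9725
  (v7,v5,v6) [+-+] → (1.855, 0.2402, 1.155)–(1.855, 0.2402, -0.18252)  len=1.3375

Chained into 1 loop(s):
  loop 1: 8 segments, perimeter = 12.0400
Total perimeter = 12.040


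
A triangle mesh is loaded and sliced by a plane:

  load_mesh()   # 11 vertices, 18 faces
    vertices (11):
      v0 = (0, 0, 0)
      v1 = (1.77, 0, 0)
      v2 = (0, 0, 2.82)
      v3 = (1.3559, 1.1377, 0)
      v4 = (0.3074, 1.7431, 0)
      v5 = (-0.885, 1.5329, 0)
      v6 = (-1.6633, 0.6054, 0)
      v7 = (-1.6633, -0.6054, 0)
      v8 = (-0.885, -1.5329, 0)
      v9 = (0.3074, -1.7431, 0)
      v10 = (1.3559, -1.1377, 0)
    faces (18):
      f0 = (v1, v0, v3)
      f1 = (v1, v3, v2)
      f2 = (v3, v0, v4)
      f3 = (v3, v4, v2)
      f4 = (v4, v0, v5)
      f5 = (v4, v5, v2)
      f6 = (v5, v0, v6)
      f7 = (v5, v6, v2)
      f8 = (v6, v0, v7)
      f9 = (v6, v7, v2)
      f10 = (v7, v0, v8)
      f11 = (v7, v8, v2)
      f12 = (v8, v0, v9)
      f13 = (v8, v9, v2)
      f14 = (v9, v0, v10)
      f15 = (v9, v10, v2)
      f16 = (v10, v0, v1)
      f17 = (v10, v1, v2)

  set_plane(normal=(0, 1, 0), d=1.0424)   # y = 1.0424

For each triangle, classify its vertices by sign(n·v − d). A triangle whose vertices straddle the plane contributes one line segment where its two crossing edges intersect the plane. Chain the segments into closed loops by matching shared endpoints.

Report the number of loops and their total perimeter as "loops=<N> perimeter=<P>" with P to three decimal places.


Straddling triangles (8 of 18):
  (v1,v0,v3) [--+] → (1.24232, 1.0424, 0)–(1.39059, 1.0424, 0)  len=0.1483
  (v1,v3,v2) [-+-] → (1.39059, 1.0424, 0)–(1.24232, 1.0424, 0.236219)  len=0.2789
  (v3,v0,v4) [+-+] → (1.24232, 1.0424, 0)–(0.18383, 1.0424, 0)  len=1.0585
  (v3,v4,v2) [++-] → (0.18383, 1.0424, 1.1336)–(1.24232, 1.0424, 0.236219)  len=1.3877
  (v4,v0,v5) [+-+] → (0.18383, 1.0424, 0)–(-0.601816, 1.0424, 0)  len=0.7856
  (v4,v5,v2) [++-] → (-0.601816, 1.0424, 0.902348)–(0.18383, 1.0424, 1.1336)  len=0.8190
  (v5,v0,v6) [+--] → (-0.601816, 1.0424, 0)–(-1.2966, 1.0424, 0)  len=0.6948
  (v5,v6,v2) [+--] → (-1.2966, 1.0424, 0)–(-0.601816, 1.0424, 0.902348)  len=1.1388

Chained into 1 loop(s):
  loop 1: 8 segments, perimeter = 6.3116
Total perimeter = 6.312

loops=1 perimeter=6.312


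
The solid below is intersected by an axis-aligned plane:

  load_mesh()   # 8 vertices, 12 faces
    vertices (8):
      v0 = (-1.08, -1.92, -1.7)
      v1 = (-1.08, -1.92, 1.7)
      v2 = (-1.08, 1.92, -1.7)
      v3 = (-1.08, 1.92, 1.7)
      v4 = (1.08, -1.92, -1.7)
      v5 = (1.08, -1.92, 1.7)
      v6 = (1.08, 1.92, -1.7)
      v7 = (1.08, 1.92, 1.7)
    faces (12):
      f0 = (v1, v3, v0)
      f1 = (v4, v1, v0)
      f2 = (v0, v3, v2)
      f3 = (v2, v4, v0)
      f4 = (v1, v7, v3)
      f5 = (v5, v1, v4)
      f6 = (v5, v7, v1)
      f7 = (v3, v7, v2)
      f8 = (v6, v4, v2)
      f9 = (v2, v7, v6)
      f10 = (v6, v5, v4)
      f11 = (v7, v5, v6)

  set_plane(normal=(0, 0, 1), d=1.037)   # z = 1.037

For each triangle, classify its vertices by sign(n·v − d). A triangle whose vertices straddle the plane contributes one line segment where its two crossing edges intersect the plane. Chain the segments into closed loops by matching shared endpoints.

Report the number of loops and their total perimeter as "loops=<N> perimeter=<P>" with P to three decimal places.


loops=1 perimeter=12.000

Straddling triangles (8 of 12):
  (v1,v3,v0) [++-] → (-1.08, 1.1712, 1.037)–(-1.08, -1.92, 1.037)  len=3.0912
  (v4,v1,v0) [-+-] → (-0.6588, -1.92, 1.037)–(-1.08, -1.92, 1.037)  len=0.4212
  (v0,v3,v2) [-+-] → (-1.08, 1.1712, 1.037)–(-1.08, 1.92, 1.037)  len=0.7488
  (v5,v1,v4) [++-] → (-0.6588, -1.92, 1.037)–(1.08, -1.92, 1.037)  len=1.7388
  (v3,v7,v2) [++-] → (0.6588, 1.92, 1.037)–(-1.08, 1.92, 1.037)  len=1.7388
  (v2,v7,v6) [-+-] → (0.6588, 1.92, 1.037)–(1.08, 1.92, 1.037)  len=0.4212
  (v6,v5,v4) [-+-] → (1.08, -1.1712, 1.037)–(1.08, -1.92, 1.037)  len=0.7488
  (v7,v5,v6) [++-] → (1.08, -1.1712, 1.037)–(1.08, 1.92, 1.037)  len=3.0912

Chained into 1 loop(s):
  loop 1: 8 segments, perimeter = 12.0000
Total perimeter = 12.000


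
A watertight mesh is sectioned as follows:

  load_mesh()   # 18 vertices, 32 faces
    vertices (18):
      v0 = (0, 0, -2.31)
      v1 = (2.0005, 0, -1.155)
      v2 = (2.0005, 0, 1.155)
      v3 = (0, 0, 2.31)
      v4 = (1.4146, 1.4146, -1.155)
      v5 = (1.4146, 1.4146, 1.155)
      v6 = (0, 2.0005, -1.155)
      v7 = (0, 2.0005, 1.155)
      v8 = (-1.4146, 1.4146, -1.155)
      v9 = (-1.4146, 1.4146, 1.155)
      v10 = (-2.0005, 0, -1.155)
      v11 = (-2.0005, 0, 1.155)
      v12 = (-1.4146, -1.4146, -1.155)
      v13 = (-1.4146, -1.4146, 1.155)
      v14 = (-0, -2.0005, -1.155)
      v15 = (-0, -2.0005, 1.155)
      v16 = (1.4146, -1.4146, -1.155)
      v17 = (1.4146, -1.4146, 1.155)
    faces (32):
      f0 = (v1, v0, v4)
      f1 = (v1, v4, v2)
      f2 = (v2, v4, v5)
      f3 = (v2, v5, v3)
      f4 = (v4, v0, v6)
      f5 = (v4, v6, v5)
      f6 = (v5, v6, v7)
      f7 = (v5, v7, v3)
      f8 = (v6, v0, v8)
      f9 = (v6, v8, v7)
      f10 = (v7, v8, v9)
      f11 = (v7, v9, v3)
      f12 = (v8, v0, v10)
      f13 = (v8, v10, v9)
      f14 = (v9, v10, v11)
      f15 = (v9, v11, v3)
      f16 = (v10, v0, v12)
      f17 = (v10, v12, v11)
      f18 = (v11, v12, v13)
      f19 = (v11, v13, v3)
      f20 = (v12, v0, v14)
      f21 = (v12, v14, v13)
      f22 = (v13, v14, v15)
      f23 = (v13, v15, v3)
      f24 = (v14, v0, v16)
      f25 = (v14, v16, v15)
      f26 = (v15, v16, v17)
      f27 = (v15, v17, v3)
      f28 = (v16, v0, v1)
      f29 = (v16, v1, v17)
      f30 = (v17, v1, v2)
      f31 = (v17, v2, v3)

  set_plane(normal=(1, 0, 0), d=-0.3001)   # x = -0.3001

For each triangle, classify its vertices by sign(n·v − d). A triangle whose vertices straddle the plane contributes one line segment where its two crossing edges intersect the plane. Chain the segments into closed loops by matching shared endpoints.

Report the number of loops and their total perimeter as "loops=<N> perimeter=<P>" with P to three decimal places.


Straddling triangles (12 of 32):
  (v6,v0,v8) [++-] → (-0.3001, 0.3001, -2.06497)–(-0.3001, 1.8762, -1.155)  len=1.8199
  (v6,v8,v7) [+-+] → (-0.3001, 1.8762, -1.155)–(-0.3001, 1.8762, 0.664946)  len=1.8199
  (v7,v8,v9) [+--] → (-0.3001, 1.8762, 0.664946)–(-0.3001, 1.8762, 1.155)  len=0.4901
  (v7,v9,v3) [+-+] → (-0.3001, 1.8762, 1.155)–(-0.3001, 0.3001, 2.06497)  len=1.8199
  (v8,v0,v10) [-+-] → (-0.3001, 0.3001, -2.06497)–(-0.3001, 0, -2.13674)  len=0.3086
  (v9,v11,v3) [--+] → (-0.3001, 0, 2.13674)–(-0.3001, 0.3001, 2.06497)  len=0.3086
  (v10,v0,v12) [-+-] → (-0.3001, 0, -2.13674)–(-0.3001, -0.3001, -2.06497)  len=0.3086
  (v11,v13,v3) [--+] → (-0.3001, -0.3001, 2.06497)–(-0.3001, 0, 2.13674)  len=0.3086
  (v12,v0,v14) [-++] → (-0.3001, -0.3001, -2.06497)–(-0.3001, -1.8762, -1.155)  len=1.8199
  (v12,v14,v13) [-+-] → (-0.3001, -1.8762, -1.155)–(-0.3001, -1.8762, -0.664946)  len=0.4901
  (v13,v14,v15) [-++] → (-0.3001, -1.8762, -0.664946)–(-0.3001, -1.8762, 1.155)  len=1.8199
  (v13,v15,v3) [-++] → (-0.3001, -1.8762, 1.155)–(-0.3001, -0.3001, 2.06497)  len=1.8199

Chained into 1 loop(s):
  loop 1: 12 segments, perimeter = 13.1340
Total perimeter = 13.134

loops=1 perimeter=13.134


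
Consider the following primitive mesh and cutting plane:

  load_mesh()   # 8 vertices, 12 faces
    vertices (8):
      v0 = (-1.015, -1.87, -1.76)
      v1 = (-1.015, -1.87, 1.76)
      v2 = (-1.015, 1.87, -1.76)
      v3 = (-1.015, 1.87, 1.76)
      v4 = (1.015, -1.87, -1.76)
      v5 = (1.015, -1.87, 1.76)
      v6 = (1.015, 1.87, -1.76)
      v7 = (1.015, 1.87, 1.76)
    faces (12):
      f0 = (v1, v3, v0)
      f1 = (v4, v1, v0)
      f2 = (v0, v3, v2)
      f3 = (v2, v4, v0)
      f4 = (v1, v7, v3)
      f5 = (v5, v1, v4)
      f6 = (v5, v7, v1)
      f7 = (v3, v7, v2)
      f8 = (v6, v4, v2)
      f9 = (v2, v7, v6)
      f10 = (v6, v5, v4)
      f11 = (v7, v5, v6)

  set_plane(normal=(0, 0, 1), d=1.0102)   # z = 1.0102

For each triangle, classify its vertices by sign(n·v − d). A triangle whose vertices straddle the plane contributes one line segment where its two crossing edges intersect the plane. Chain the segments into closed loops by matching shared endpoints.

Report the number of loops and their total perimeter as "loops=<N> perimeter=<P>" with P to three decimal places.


loops=1 perimeter=11.540

Straddling triangles (8 of 12):
  (v1,v3,v0) [++-] → (-1.015, 1.07334, 1.0102)–(-1.015, -1.87, 1.0102)  len=2.9433
  (v4,v1,v0) [-+-] → (-0.582587, -1.87, 1.0102)–(-1.015, -1.87, 1.0102)  len=0.4324
  (v0,v3,v2) [-+-] → (-1.015, 1.07334, 1.0102)–(-1.015, 1.87, 1.0102)  len=0.7967
  (v5,v1,v4) [++-] → (-0.582587, -1.87, 1.0102)–(1.015, -1.87, 1.0102)  len=1.5976
  (v3,v7,v2) [++-] → (0.582587, 1.87, 1.0102)–(-1.015, 1.87, 1.0102)  len=1.5976
  (v2,v7,v6) [-+-] → (0.582587, 1.87, 1.0102)–(1.015, 1.87, 1.0102)  len=0.4324
  (v6,v5,v4) [-+-] → (1.015, -1.07334, 1.0102)–(1.015, -1.87, 1.0102)  len=0.7967
  (v7,v5,v6) [++-] → (1.015, -1.07334, 1.0102)–(1.015, 1.87, 1.0102)  len=2.9433

Chained into 1 loop(s):
  loop 1: 8 segments, perimeter = 11.5400
Total perimeter = 11.540


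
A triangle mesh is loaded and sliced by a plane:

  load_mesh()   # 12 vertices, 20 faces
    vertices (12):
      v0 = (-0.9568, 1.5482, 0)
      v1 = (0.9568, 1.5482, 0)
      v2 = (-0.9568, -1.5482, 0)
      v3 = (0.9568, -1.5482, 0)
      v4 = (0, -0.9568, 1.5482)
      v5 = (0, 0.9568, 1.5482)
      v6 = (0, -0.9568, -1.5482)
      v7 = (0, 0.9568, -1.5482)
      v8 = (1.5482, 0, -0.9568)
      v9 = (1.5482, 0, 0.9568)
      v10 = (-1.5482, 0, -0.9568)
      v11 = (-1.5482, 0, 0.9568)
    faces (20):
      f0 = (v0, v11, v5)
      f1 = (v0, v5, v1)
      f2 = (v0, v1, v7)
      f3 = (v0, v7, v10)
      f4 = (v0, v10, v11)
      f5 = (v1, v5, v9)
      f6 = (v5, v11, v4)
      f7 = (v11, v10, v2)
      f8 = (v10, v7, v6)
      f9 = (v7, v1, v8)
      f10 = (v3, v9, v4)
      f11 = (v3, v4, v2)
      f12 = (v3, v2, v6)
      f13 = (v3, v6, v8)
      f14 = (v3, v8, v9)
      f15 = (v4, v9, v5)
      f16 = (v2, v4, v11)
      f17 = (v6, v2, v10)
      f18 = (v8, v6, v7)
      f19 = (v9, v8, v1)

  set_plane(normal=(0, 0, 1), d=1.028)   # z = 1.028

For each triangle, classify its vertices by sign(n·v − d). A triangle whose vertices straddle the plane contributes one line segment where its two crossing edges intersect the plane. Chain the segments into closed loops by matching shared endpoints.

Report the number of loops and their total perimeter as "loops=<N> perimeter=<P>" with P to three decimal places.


Straddling triangles (8 of 20):
  (v0,v11,v5) [--+] → (-1.36181, 0.115191, 1.028)–(-0.321488, 1.15551, 1.028)  len=1.4712
  (v0,v5,v1) [-+-] → (-0.321488, 1.15551, 1.028)–(0.321488, 1.15551, 1.028)  len=0.6430
  (v1,v5,v9) [-+-] → (0.321488, 1.15551, 1.028)–(1.36181, 0.115191, 1.028)  len=1.4712
  (v5,v11,v4) [+-+] → (-1.36181, 0.115191, 1.028)–(-1.36181, -0.115191, 1.028)  len=0.2304
  (v3,v9,v4) [--+] → (1.36181, -0.115191, 1.028)–(0.321488, -1.15551, 1.028)  len=1.4712
  (v3,v4,v2) [-+-] → (0.321488, -1.15551, 1.028)–(-0.321488, -1.15551, 1.028)  len=0.6430
  (v4,v9,v5) [+-+] → (1.36181, -0.115191, 1.028)–(1.36181, 0.115191, 1.028)  len=0.2304
  (v2,v4,v11) [-+-] → (-0.321488, -1.15551, 1.028)–(-1.36181, -0.115191, 1.028)  len=1.4712

Chained into 1 loop(s):
  loop 1: 8 segments, perimeter = 7.6317
Total perimeter = 7.632

loops=1 perimeter=7.632


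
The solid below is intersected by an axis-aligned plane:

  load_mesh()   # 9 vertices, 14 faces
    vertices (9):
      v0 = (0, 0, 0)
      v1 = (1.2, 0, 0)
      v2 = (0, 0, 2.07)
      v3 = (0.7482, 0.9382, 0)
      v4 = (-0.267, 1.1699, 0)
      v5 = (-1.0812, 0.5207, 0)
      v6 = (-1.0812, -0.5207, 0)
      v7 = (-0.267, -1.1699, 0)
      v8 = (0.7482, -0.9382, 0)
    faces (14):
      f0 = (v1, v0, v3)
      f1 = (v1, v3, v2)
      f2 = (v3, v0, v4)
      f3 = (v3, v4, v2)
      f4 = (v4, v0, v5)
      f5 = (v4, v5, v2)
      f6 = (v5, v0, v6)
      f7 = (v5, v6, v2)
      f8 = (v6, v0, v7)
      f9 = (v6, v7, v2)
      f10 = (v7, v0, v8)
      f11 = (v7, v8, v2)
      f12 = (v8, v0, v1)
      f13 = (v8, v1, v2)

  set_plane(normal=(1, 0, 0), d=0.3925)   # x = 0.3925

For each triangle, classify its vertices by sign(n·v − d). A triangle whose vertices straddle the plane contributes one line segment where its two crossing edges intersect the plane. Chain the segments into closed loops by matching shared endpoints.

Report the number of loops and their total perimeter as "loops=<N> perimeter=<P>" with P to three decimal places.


Straddling triangles (8 of 14):
  (v1,v0,v3) [+-+] → (0.3925, 0, 0)–(0.3925, 0.492173, 0)  len=0.4922
  (v1,v3,v2) [++-] → (0.3925, 0.492173, 0.984094)–(0.3925, 0, 1.39294)  len=0.6398
  (v3,v0,v4) [+--] → (0.3925, 0.492173, 0)–(0.3925, 1.01938, 0)  len=0.5272
  (v3,v4,v2) [+--] → (0.3925, 1.01938, 0)–(0.3925, 0.492173, 0.984094)  len=1.1164
  (v7,v0,v8) [--+] → (0.3925, -0.492173, 0)–(0.3925, -1.01938, 0)  len=0.5272
  (v7,v8,v2) [-+-] → (0.3925, -1.01938, 0)–(0.3925, -0.492173, 0.984094)  len=1.1164
  (v8,v0,v1) [+-+] → (0.3925, -0.492173, 0)–(0.3925, 0, 0)  len=0.4922
  (v8,v1,v2) [++-] → (0.3925, 0, 1.39294)–(0.3925, -0.492173, 0.984094)  len=0.6398

Chained into 1 loop(s):
  loop 1: 8 segments, perimeter = 5.5513
Total perimeter = 5.551

loops=1 perimeter=5.551


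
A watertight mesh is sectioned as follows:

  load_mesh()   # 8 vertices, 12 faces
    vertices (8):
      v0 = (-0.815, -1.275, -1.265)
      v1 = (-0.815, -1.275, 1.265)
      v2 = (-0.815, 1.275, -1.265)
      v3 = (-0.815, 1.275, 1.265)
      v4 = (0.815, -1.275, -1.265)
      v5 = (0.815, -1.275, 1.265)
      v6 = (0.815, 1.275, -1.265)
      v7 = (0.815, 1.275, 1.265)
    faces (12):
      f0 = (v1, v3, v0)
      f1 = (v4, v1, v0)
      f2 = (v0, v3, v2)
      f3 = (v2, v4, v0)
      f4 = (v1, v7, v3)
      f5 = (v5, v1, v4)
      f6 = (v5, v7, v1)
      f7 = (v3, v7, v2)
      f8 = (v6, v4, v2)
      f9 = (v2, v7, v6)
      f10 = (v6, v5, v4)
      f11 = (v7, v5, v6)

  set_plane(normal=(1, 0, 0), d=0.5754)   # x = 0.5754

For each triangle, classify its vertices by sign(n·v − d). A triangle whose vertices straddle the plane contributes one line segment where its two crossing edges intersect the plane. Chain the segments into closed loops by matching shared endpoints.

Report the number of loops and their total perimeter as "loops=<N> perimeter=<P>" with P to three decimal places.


Straddling triangles (8 of 12):
  (v4,v1,v0) [+--] → (0.5754, -1.275, -0.893106)–(0.5754, -1.275, -1.265)  len=0.3719
  (v2,v4,v0) [-+-] → (0.5754, -0.900166, -1.265)–(0.5754, -1.275, -1.265)  len=0.3748
  (v1,v7,v3) [-+-] → (0.5754, 0.900166, 1.265)–(0.5754, 1.275, 1.265)  len=0.3748
  (v5,v1,v4) [+-+] → (0.5754, -1.275, 1.265)–(0.5754, -1.275, -0.893106)  len=2.1581
  (v5,v7,v1) [++-] → (0.5754, 0.900166, 1.265)–(0.5754, -1.275, 1.265)  len=2.1752
  (v3,v7,v2) [-+-] → (0.5754, 1.275, 1.265)–(0.5754, 1.275, 0.893106)  len=0.3719
  (v6,v4,v2) [++-] → (0.5754, -0.900166, -1.265)–(0.5754, 1.275, -1.265)  len=2.1752
  (v2,v7,v6) [-++] → (0.5754, 1.275, 0.893106)–(0.5754, 1.275, -1.265)  len=2.1581

Chained into 1 loop(s):
  loop 1: 8 segments, perimeter = 10.1600
Total perimeter = 10.160

loops=1 perimeter=10.160


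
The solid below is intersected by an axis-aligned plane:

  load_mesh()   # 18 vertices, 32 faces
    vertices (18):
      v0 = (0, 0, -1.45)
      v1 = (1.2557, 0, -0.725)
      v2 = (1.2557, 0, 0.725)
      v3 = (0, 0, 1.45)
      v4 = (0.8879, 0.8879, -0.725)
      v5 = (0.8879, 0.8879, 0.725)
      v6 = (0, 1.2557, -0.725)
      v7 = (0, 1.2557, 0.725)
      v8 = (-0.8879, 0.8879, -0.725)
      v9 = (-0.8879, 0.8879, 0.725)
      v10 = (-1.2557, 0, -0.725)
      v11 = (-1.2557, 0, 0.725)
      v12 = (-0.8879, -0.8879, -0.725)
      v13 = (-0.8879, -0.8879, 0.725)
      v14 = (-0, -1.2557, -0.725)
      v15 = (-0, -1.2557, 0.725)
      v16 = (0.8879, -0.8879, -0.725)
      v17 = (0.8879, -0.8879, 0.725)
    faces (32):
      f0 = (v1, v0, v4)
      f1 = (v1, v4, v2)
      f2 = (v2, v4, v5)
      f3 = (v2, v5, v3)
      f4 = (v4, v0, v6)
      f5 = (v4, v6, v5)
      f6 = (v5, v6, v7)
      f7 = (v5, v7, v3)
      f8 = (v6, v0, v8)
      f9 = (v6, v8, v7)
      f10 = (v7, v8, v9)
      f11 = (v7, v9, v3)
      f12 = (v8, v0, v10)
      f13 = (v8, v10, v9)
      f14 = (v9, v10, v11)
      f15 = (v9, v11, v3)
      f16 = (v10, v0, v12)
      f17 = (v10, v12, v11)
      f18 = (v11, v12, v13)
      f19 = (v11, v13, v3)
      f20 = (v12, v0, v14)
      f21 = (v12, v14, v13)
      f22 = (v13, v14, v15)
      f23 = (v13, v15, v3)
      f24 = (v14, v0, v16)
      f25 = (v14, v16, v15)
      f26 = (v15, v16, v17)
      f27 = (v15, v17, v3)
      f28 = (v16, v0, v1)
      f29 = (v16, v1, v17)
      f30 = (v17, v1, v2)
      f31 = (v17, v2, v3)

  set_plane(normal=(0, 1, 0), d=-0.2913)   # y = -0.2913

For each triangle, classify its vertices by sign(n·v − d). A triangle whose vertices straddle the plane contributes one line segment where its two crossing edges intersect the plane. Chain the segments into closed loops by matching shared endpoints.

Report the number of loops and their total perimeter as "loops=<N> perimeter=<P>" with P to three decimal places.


loops=1 perimeter=7.995

Straddling triangles (12 of 32):
  (v10,v0,v12) [++-] → (-0.2913, -0.2913, -1.21214)–(-1.13503, -0.2913, -0.725)  len=0.9743
  (v10,v12,v11) [+-+] → (-1.13503, -0.2913, -0.725)–(-1.13503, -0.2913, 0.249288)  len=0.9743
  (v11,v12,v13) [+--] → (-1.13503, -0.2913, 0.249288)–(-1.13503, -0.2913, 0.725)  len=0.4757
  (v11,v13,v3) [+-+] → (-1.13503, -0.2913, 0.725)–(-0.2913, -0.2913, 1.21214)  len=0.9743
  (v12,v0,v14) [-+-] → (-0.2913, -0.2913, -1.21214)–(0, -0.2913, -1.28181)  len=0.2995
  (v13,v15,v3) [--+] → (0, -0.2913, 1.28181)–(-0.2913, -0.2913, 1.21214)  len=0.2995
  (v14,v0,v16) [-+-] → (0, -0.2913, -1.28181)–(0.2913, -0.2913, -1.21214)  len=0.2995
  (v15,v17,v3) [--+] → (0.2913, -0.2913, 1.21214)–(0, -0.2913, 1.28181)  len=0.2995
  (v16,v0,v1) [-++] → (0.2913, -0.2913, -1.21214)–(1.13503, -0.2913, -0.725)  len=0.9743
  (v16,v1,v17) [-+-] → (1.13503, -0.2913, -0.725)–(1.13503, -0.2913, -0.249288)  len=0.4757
  (v17,v1,v2) [-++] → (1.13503, -0.2913, -0.249288)–(1.13503, -0.2913, 0.725)  len=0.9743
  (v17,v2,v3) [-++] → (1.13503, -0.2913, 0.725)–(0.2913, -0.2913, 1.21214)  len=0.9743

Chained into 1 loop(s):
  loop 1: 12 segments, perimeter = 7.9951
Total perimeter = 7.995


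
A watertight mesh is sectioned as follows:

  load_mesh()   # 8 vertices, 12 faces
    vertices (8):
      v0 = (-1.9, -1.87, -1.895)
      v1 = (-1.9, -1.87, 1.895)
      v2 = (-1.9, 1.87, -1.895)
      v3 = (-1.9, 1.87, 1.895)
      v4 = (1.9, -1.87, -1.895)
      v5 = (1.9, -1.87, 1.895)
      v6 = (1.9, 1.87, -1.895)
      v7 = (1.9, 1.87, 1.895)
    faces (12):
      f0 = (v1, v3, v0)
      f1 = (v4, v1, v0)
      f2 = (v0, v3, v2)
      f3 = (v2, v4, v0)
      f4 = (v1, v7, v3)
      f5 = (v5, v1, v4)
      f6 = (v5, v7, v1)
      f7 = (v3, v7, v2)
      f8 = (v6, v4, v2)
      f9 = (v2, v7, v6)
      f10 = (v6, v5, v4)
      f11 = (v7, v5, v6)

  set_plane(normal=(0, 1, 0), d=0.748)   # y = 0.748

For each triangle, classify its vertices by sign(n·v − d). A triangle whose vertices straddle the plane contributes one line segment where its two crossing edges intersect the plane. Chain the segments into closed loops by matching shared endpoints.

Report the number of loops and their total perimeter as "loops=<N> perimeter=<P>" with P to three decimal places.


Straddling triangles (8 of 12):
  (v1,v3,v0) [-+-] → (-1.9, 0.748, 1.895)–(-1.9, 0.748, 0.758)  len=1.1370
  (v0,v3,v2) [-++] → (-1.9, 0.748, 0.758)–(-1.9, 0.748, -1.895)  len=2.6530
  (v2,v4,v0) [+--] → (-0.76, 0.748, -1.895)–(-1.9, 0.748, -1.895)  len=1.1400
  (v1,v7,v3) [-++] → (0.76, 0.748, 1.895)–(-1.9, 0.748, 1.895)  len=2.6600
  (v5,v7,v1) [-+-] → (1.9, 0.748, 1.895)–(0.76, 0.748, 1.895)  len=1.1400
  (v6,v4,v2) [+-+] → (1.9, 0.748, -1.895)–(-0.76, 0.748, -1.895)  len=2.6600
  (v6,v5,v4) [+--] → (1.9, 0.748, -0.758)–(1.9, 0.748, -1.895)  len=1.1370
  (v7,v5,v6) [+-+] → (1.9, 0.748, 1.895)–(1.9, 0.748, -0.758)  len=2.6530

Chained into 1 loop(s):
  loop 1: 8 segments, perimeter = 15.1800
Total perimeter = 15.180

loops=1 perimeter=15.180


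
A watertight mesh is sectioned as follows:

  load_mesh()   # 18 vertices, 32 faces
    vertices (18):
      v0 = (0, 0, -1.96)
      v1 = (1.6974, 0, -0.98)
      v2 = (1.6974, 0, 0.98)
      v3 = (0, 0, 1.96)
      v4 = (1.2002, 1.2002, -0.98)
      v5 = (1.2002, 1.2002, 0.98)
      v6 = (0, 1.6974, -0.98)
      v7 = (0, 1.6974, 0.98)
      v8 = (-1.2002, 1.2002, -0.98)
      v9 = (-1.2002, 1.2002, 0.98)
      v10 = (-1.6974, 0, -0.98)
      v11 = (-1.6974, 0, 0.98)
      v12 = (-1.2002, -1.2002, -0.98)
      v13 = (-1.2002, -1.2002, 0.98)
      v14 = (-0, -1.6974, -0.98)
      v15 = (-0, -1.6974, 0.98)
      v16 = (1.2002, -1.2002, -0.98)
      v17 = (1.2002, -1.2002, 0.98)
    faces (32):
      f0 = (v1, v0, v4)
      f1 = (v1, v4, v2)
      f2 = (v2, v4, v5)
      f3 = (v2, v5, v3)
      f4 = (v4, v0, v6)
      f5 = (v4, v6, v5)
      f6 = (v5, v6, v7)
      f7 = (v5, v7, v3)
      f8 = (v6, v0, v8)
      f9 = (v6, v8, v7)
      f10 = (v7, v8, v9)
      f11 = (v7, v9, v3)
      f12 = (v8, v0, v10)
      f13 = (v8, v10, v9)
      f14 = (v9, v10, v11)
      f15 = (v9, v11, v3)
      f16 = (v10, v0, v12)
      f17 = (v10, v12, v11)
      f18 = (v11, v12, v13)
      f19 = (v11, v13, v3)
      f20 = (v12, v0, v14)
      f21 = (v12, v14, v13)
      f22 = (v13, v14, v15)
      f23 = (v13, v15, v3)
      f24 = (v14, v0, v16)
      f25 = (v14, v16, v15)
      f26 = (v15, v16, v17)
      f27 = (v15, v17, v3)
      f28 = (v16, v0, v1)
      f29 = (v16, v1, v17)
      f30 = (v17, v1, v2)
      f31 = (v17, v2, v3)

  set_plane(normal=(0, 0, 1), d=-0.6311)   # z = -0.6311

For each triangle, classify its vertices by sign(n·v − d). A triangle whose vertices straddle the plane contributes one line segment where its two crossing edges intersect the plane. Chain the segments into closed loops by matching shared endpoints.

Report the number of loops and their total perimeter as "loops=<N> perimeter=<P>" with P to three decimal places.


loops=1 perimeter=10.393

Straddling triangles (16 of 32):
  (v1,v4,v2) [--+] → (1.28871, 0.986552, -0.6311)–(1.6974, 0, -0.6311)  len=1.0679
  (v2,v4,v5) [+-+] → (1.28871, 0.986552, -0.6311)–(1.2002, 1.2002, -0.6311)  len=0.2313
  (v4,v6,v5) [--+] → (0.213648, 1.60889, -0.6311)–(1.2002, 1.2002, -0.6311)  len=1.0679
  (v5,v6,v7) [+-+] → (0.213648, 1.60889, -0.6311)–(0, 1.6974, -0.6311)  len=0.2313
  (v6,v8,v7) [--+] → (-0.986552, 1.28871, -0.6311)–(0, 1.6974, -0.6311)  len=1.0679
  (v7,v8,v9) [+-+] → (-0.986552, 1.28871, -0.6311)–(-1.2002, 1.2002, -0.6311)  len=0.2313
  (v8,v10,v9) [--+] → (-1.60889, 0.213648, -0.6311)–(-1.2002, 1.2002, -0.6311)  len=1.0679
  (v9,v10,v11) [+-+] → (-1.60889, 0.213648, -0.6311)–(-1.6974, 0, -0.6311)  len=0.2313
  (v10,v12,v11) [--+] → (-1.28871, -0.986552, -0.6311)–(-1.6974, 0, -0.6311)  len=1.0679
  (v11,v12,v13) [+-+] → (-1.28871, -0.986552, -0.6311)–(-1.2002, -1.2002, -0.6311)  len=0.2313
  (v12,v14,v13) [--+] → (-0.213648, -1.60889, -0.6311)–(-1.2002, -1.2002, -0.6311)  len=1.0679
  (v13,v14,v15) [+-+] → (-0.213648, -1.60889, -0.6311)–(0, -1.6974, -0.6311)  len=0.2313
  (v14,v16,v15) [--+] → (0.986552, -1.28871, -0.6311)–(0, -1.6974, -0.6311)  len=1.0679
  (v15,v16,v17) [+-+] → (0.986552, -1.28871, -0.6311)–(1.2002, -1.2002, -0.6311)  len=0.2313
  (v16,v1,v17) [--+] → (1.60889, -0.213648, -0.6311)–(1.2002, -1.2002, -0.6311)  len=1.0679
  (v17,v1,v2) [+-+] → (1.60889, -0.213648, -0.6311)–(1.6974, 0, -0.6311)  len=0.2313

Chained into 1 loop(s):
  loop 1: 16 segments, perimeter = 10.3929
Total perimeter = 10.393
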